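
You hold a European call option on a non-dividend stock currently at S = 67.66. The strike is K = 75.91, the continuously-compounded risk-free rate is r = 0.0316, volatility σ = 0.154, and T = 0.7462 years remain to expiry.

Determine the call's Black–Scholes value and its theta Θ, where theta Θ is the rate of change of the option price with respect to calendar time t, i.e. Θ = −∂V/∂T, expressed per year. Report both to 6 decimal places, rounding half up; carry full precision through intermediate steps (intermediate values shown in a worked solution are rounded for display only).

σ√T = 0.154·√0.7462 = 0.133030
d₁ = (ln(S/K) + (r+σ²/2)T) / (σ√T) = (ln(67.66/75.91) + (0.0316+0.154²/2)·0.7462) / 0.133030 = (-0.115053 + 0.032428) / 0.133030 = -0.621102
d₂ = d₁ − σ√T = -0.621102 − 0.133030 = -0.754131
e^{−rT} = e^{−0.0316·0.7462} = 0.976696
N(d₁) = 0.267266,  N(d₂) = 0.225385
Call price V = S·N(d₁) − K·e^{−rT}·N(d₂) = 18.083244 − 16.710283 = 1.372961
φ(d₁) = (1/√(2π))·e^{−d₁²/2} = 0.328959
Θ = −S·φ(d₁)·σ/(2√T) − r·K·e^{−rT}·N(d₂) = −1.983978 − 0.528045 = -2.512023

price = 1.372961
Θ = -2.512023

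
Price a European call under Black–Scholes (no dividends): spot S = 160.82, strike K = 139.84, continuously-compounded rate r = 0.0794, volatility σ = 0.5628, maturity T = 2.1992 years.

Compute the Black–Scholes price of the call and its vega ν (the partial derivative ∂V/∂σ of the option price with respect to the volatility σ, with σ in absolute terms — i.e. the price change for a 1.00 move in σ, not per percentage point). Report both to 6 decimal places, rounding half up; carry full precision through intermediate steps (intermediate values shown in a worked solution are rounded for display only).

price = 69.654166
ν = 69.419403

σ√T = 0.5628·√2.1992 = 0.834616
d₁ = (ln(S/K) + (r+σ²/2)T) / (σ√T) = (ln(160.82/139.84) + (0.0794+0.5628²/2)·2.1992) / 0.834616 = (0.139787 + 0.522908) / 0.834616 = 0.794012
d₂ = d₁ − σ√T = 0.794012 − 0.834616 = -0.040603
e^{−rT} = e^{−0.0794·2.1992} = 0.839779
N(d₁) = 0.786406,  N(d₂) = 0.483806
Call price V = S·N(d₁) − K·e^{−rT}·N(d₂) = 126.469782 − 56.815616 = 69.654166
φ(d₁) = (1/√(2π))·e^{−d₁²/2} = 0.291077
ν = S·φ(d₁)·√T = 69.419403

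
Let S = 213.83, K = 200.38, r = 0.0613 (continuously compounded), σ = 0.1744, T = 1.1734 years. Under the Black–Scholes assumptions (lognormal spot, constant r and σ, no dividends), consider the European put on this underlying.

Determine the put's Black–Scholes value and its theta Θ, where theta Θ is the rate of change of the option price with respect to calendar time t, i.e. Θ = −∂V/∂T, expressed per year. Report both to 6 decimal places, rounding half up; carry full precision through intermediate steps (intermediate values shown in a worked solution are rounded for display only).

price = 5.155455
Θ = -1.889004

σ√T = 0.1744·√1.1734 = 0.188916
d₁ = (ln(S/K) + (r+σ²/2)T) / (σ√T) = (ln(213.83/200.38) + (0.0613+0.1744²/2)·1.1734) / 0.188916 = (0.064966 + 0.089774) / 0.188916 = 0.819092
d₂ = d₁ − σ√T = 0.819092 − 0.188916 = 0.630176
e^{−rT} = e^{−0.0613·1.1734} = 0.930597
N(−d₁) = 0.206367,  N(−d₂) = 0.264290
Put price V = K·e^{−rT}·N(−d₂) − S·N(−d₁) = 49.282905 − 44.127450 = 5.155455
φ(d₁) = (1/√(2π))·e^{−d₁²/2} = 0.285249
Θ = −S·φ(d₁)·σ/(2√T) + r·K·e^{−rT}·N(−d₂) = −4.910046 + 3.021042 = -1.889004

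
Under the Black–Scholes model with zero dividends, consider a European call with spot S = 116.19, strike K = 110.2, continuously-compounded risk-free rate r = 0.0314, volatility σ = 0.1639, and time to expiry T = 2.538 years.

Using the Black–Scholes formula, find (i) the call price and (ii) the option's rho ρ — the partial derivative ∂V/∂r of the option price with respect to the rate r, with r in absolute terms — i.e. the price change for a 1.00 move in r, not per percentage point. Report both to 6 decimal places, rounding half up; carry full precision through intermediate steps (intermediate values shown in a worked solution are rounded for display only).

σ√T = 0.1639·√2.538 = 0.261111
d₁ = (ln(S/K) + (r+σ²/2)T) / (σ√T) = (ln(116.19/110.2) + (0.0314+0.1639²/2)·2.538) / 0.261111 = (0.052930 + 0.113783) / 0.261111 = 0.638474
d₂ = d₁ − σ√T = 0.638474 − 0.261111 = 0.377364
e^{−rT} = e^{−0.0314·2.538} = 0.923400
N(d₁) = 0.738418,  N(d₂) = 0.647048
Call price V = S·N(d₁) − K·e^{−rT}·N(d₂) = 85.796729 − 65.842748 = 19.953981
ρ = K·T·e^{−rT}·N(d₂) = 167.108896

price = 19.953981
ρ = 167.108896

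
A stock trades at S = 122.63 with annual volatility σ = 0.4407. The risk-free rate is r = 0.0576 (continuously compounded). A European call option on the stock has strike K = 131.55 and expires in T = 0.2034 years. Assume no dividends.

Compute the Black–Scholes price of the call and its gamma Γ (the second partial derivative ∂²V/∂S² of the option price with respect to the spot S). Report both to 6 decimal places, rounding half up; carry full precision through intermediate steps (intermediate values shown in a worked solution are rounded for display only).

σ√T = 0.4407·√0.2034 = 0.198755
d₁ = (ln(S/K) + (r+σ²/2)T) / (σ√T) = (ln(122.63/131.55) + (0.0576+0.4407²/2)·0.2034) / 0.198755 = (-0.070215 + 0.031468) / 0.198755 = -0.194952
d₂ = d₁ − σ√T = -0.194952 − 0.198755 = -0.393707
e^{−rT} = e^{−0.0576·0.2034} = 0.988353
N(d₁) = 0.422715,  N(d₂) = 0.346899
Call price V = S·N(d₁) − K·e^{−rT}·N(d₂) = 51.837589 − 45.103001 = 6.734588
φ(d₁) = (1/√(2π))·e^{−d₁²/2} = 0.391433
Γ = φ(d₁) / (S·σ·√T) = 0.016060

price = 6.734588
Γ = 0.016060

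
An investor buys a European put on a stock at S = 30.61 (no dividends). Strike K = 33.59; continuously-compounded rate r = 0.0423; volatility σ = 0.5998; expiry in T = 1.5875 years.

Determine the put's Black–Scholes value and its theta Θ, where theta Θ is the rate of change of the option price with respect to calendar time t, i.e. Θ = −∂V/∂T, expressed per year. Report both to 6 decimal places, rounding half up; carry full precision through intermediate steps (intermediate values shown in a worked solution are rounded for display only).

σ√T = 0.5998·√1.5875 = 0.755724
d₁ = (ln(S/K) + (r+σ²/2)T) / (σ√T) = (ln(30.61/33.59) + (0.0423+0.5998²/2)·1.5875) / 0.755724 = (-0.092902 + 0.352711) / 0.755724 = 0.343788
d₂ = d₁ − σ√T = 0.343788 − 0.755724 = -0.411936
e^{−rT} = e^{−0.0423·1.5875} = 0.935054
N(−d₁) = 0.365503,  N(−d₂) = 0.659807
Put price V = K·e^{−rT}·N(−d₂) − S·N(−d₁) = 20.723513 − 11.188039 = 9.535473
φ(d₁) = (1/√(2π))·e^{−d₁²/2} = 0.376050
Θ = −S·φ(d₁)·σ/(2√T) + r·K·e^{−rT}·N(−d₂) = −2.739859 + 0.876605 = -1.863255

price = 9.535473
Θ = -1.863255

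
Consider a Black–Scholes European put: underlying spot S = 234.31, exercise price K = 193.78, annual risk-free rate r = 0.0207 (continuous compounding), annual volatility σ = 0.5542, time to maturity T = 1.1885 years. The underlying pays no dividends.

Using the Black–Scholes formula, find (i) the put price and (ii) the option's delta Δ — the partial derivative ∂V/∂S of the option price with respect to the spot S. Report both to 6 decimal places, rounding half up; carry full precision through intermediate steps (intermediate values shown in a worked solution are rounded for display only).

price = 30.665703
Δ = -0.255540

σ√T = 0.5542·√1.1885 = 0.604180
d₁ = (ln(S/K) + (r+σ²/2)T) / (σ√T) = (ln(234.31/193.78) + (0.0207+0.5542²/2)·1.1885) / 0.604180 = (0.189922 + 0.207118) / 0.604180 = 0.657156
d₂ = d₁ − σ√T = 0.657156 − 0.604180 = 0.052976
e^{−rT} = e^{−0.0207·1.1885} = 0.975698
N(−d₁) = 0.255540,  N(−d₂) = 0.478876
Put price V = K·e^{−rT}·N(−d₂) − S·N(−d₁) = 90.541387 − 59.875684 = 30.665703
Δ = −N(−d₁) = -0.255540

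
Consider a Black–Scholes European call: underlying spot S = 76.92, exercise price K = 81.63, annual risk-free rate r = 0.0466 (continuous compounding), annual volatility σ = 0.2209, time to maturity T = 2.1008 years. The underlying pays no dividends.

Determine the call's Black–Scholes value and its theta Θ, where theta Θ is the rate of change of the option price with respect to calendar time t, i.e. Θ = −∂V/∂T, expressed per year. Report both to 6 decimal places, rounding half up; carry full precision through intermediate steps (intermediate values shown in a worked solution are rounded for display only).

σ√T = 0.2209·√2.1008 = 0.320175
d₁ = (ln(S/K) + (r+σ²/2)T) / (σ√T) = (ln(76.92/81.63) + (0.0466+0.2209²/2)·2.1008) / 0.320175 = (-0.059431 + 0.149153) / 0.320175 = 0.280229
d₂ = d₁ − σ√T = 0.280229 − 0.320175 = -0.039946
e^{−rT} = e^{−0.0466·2.1008} = 0.906742
N(d₁) = 0.610349,  N(d₂) = 0.484068
Call price V = S·N(d₁) − K·e^{−rT}·N(d₂) = 46.948059 − 35.829431 = 11.118628
φ(d₁) = (1/√(2π))·e^{−d₁²/2} = 0.383582
Θ = −S·φ(d₁)·σ/(2√T) − r·K·e^{−rT}·N(d₂) = −2.248384 − 1.669651 = -3.918035

price = 11.118628
Θ = -3.918035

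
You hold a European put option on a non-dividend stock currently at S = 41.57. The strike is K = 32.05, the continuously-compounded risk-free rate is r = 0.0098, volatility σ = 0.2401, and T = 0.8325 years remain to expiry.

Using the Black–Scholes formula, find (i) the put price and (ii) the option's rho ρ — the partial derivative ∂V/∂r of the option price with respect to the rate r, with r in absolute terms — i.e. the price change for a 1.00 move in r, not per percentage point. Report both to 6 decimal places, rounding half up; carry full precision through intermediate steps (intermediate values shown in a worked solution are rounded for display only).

price = 0.423117
ρ = -3.505121

σ√T = 0.2401·√0.8325 = 0.219071
d₁ = (ln(S/K) + (r+σ²/2)T) / (σ√T) = (ln(41.57/32.05) + (0.0098+0.2401²/2)·0.8325) / 0.219071 = (0.260082 + 0.032154) / 0.219071 = 1.333981
d₂ = d₁ − σ√T = 1.333981 − 0.219071 = 1.114910
e^{−rT} = e^{−0.0098·0.8325} = 0.991875
N(−d₁) = 0.091105,  N(−d₂) = 0.132445
Put price V = K·e^{−rT}·N(−d₂) − S·N(−d₁) = 4.210356 − 3.787239 = 0.423117
ρ = −K·T·e^{−rT}·N(−d₂) = -3.505121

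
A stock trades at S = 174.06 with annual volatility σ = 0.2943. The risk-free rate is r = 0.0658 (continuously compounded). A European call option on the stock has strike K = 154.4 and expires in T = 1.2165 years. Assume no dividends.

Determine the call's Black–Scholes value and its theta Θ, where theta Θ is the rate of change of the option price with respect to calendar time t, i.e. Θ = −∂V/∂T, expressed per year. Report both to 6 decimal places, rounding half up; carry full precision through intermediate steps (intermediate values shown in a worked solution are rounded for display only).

σ√T = 0.2943·√1.2165 = 0.324598
d₁ = (ln(S/K) + (r+σ²/2)T) / (σ√T) = (ln(174.06/154.4) + (0.0658+0.2943²/2)·1.2165) / 0.324598 = (0.119853 + 0.132728) / 0.324598 = 0.778134
d₂ = d₁ − σ√T = 0.778134 − 0.324598 = 0.453536
e^{−rT} = e^{−0.0658·1.2165} = 0.923074
N(d₁) = 0.781755,  N(d₂) = 0.674919
Call price V = S·N(d₁) − K·e^{−rT}·N(d₂) = 136.072298 − 96.191192 = 39.881106
φ(d₁) = (1/√(2π))·e^{−d₁²/2} = 0.294733
Θ = −S·φ(d₁)·σ/(2√T) − r·K·e^{−rT}·N(d₂) = −6.844348 − 6.329380 = -13.173728

price = 39.881106
Θ = -13.173728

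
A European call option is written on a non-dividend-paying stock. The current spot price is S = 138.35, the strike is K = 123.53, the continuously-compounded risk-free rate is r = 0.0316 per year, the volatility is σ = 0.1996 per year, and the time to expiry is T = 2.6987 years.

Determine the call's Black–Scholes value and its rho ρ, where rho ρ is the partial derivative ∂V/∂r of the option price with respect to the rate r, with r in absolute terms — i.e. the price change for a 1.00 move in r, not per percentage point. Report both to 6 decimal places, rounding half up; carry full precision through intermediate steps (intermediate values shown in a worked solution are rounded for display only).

σ√T = 0.1996·√2.6987 = 0.327897
d₁ = (ln(S/K) + (r+σ²/2)T) / (σ√T) = (ln(138.35/123.53) + (0.0316+0.1996²/2)·2.6987) / 0.327897 = (0.113303 + 0.139037) / 0.327897 = 0.769570
d₂ = d₁ − σ√T = 0.769570 − 0.327897 = 0.441673
e^{−rT} = e^{−0.0316·2.6987} = 0.918256
N(d₁) = 0.779222,  N(d₂) = 0.670637
Call price V = S·N(d₁) − K·e^{−rT}·N(d₂) = 107.805430 − 76.071810 = 31.733620
ρ = K·T·e^{−rT}·N(d₂) = 205.294994

price = 31.733620
ρ = 205.294994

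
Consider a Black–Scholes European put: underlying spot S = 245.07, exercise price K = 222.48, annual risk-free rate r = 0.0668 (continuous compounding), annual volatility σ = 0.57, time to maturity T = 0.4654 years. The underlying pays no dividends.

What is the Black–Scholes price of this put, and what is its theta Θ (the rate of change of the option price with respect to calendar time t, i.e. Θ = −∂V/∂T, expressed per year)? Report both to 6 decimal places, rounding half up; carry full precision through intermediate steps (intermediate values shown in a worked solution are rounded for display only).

price = 22.687256
Θ = -29.187810

σ√T = 0.57·√0.4654 = 0.388855
d₁ = (ln(S/K) + (r+σ²/2)T) / (σ√T) = (ln(245.07/222.48) + (0.0668+0.57²/2)·0.4654) / 0.388855 = (0.096707 + 0.106693) / 0.388855 = 0.523073
d₂ = d₁ − σ√T = 0.523073 − 0.388855 = 0.134217
e^{−rT} = e^{−0.0668·0.4654} = 0.969390
N(−d₁) = 0.300462,  N(−d₂) = 0.446615
Put price V = K·e^{−rT}·N(−d₂) − S·N(−d₁) = 96.321432 − 73.634176 = 22.687256
φ(d₁) = (1/√(2π))·e^{−d₁²/2} = 0.347934
Θ = −S·φ(d₁)·σ/(2√T) + r·K·e^{−rT}·N(−d₂) = −35.622081 + 6.434272 = -29.187810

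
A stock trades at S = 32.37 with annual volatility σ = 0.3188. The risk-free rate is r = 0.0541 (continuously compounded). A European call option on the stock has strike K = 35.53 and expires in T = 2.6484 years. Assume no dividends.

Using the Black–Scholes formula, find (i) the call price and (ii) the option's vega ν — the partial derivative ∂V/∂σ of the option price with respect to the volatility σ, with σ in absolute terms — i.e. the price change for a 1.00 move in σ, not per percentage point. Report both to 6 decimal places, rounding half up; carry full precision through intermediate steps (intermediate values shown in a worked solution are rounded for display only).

σ√T = 0.3188·√2.6484 = 0.518812
d₁ = (ln(S/K) + (r+σ²/2)T) / (σ√T) = (ln(32.37/35.53) + (0.0541+0.3188²/2)·2.6484) / 0.518812 = (-0.093145 + 0.277861) / 0.518812 = 0.356037
d₂ = d₁ − σ√T = 0.356037 − 0.518812 = -0.162776
e^{−rT} = e^{−0.0541·2.6484} = 0.866513
N(d₁) = 0.639093,  N(d₂) = 0.435348
Call price V = S·N(d₁) − K·e^{−rT}·N(d₂) = 20.687454 − 13.403133 = 7.284321
φ(d₁) = (1/√(2π))·e^{−d₁²/2} = 0.374442
ν = S·φ(d₁)·√T = 19.725069

price = 7.284321
ν = 19.725069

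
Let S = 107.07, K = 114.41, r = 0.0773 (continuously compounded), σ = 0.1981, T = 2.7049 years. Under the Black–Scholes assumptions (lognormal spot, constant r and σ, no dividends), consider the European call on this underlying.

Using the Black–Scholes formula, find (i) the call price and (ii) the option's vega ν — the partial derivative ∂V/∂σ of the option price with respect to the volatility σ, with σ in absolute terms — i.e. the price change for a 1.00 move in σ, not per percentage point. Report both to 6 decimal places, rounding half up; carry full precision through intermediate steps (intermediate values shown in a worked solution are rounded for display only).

σ√T = 0.1981·√2.7049 = 0.325807
d₁ = (ln(S/K) + (r+σ²/2)T) / (σ√T) = (ln(107.07/114.41) + (0.0773+0.1981²/2)·2.7049) / 0.325807 = (-0.066306 + 0.262164) / 0.325807 = 0.601148
d₂ = d₁ − σ√T = 0.601148 − 0.325807 = 0.275341
e^{−rT} = e^{−0.0773·2.7049} = 0.811323
N(d₁) = 0.726129,  N(d₂) = 0.608473
Call price V = S·N(d₁) − K·e^{−rT}·N(d₂) = 77.746669 − 56.480588 = 21.266080
φ(d₁) = (1/√(2π))·e^{−d₁²/2} = 0.332995
ν = S·φ(d₁)·√T = 58.638250

price = 21.266080
ν = 58.638250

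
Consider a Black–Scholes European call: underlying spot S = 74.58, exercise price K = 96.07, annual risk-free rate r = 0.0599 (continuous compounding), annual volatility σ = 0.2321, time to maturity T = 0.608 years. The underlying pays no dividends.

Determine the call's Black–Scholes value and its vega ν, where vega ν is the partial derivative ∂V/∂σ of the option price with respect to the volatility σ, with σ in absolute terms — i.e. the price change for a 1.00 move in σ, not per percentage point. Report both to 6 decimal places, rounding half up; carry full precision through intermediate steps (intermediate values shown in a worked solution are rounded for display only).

price = 0.845319
ν = 12.566279

σ√T = 0.2321·√0.608 = 0.180978
d₁ = (ln(S/K) + (r+σ²/2)T) / (σ√T) = (ln(74.58/96.07) + (0.0599+0.2321²/2)·0.608) / 0.180978 = (-0.253205 + 0.052796) / 0.180978 = -1.107363
d₂ = d₁ − σ√T = -1.107363 − 0.180978 = -1.288342
e^{−rT} = e^{−0.0599·0.608} = 0.964236
N(d₁) = 0.134068,  N(d₂) = 0.098814
Call price V = S·N(d₁) − K·e^{−rT}·N(d₂) = 9.998825 − 9.153507 = 0.845319
φ(d₁) = (1/√(2π))·e^{−d₁²/2} = 0.216089
ν = S·φ(d₁)·√T = 12.566279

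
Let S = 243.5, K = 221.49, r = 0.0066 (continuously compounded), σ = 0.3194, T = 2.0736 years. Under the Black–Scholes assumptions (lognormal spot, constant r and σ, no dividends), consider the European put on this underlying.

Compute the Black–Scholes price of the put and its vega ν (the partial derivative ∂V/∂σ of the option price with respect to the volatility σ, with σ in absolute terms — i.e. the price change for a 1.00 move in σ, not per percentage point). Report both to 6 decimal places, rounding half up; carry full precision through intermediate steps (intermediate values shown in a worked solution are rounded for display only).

σ√T = 0.3194·√2.0736 = 0.459936
d₁ = (ln(S/K) + (r+σ²/2)T) / (σ√T) = (ln(243.5/221.49) + (0.0066+0.3194²/2)·2.0736) / 0.459936 = (0.094740 + 0.119456) / 0.459936 = 0.465708
d₂ = d₁ − σ√T = 0.465708 − 0.459936 = 0.005772
e^{−rT} = e^{−0.0066·2.0736} = 0.986407
N(−d₁) = 0.320712,  N(−d₂) = 0.497697
Put price V = K·e^{−rT}·N(−d₂) − S·N(−d₁) = 108.736616 − 78.093446 = 30.643170
φ(d₁) = (1/√(2π))·e^{−d₁²/2} = 0.357943
ν = S·φ(d₁)·√T = 125.509268

price = 30.643170
ν = 125.509268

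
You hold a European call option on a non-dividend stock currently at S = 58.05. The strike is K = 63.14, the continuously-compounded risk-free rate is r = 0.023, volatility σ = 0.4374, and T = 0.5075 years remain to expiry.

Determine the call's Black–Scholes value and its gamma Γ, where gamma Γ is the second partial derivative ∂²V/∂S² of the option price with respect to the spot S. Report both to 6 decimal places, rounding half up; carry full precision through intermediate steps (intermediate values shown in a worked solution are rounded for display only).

σ√T = 0.4374·√0.5075 = 0.311600
d₁ = (ln(S/K) + (r+σ²/2)T) / (σ√T) = (ln(58.05/63.14) + (0.023+0.4374²/2)·0.5075) / 0.311600 = (-0.084050 + 0.060220) / 0.311600 = -0.076477
d₂ = d₁ − σ√T = -0.076477 − 0.311600 = -0.388076
e^{−rT} = e^{−0.023·0.5075} = 0.988395
N(d₁) = 0.469520,  N(d₂) = 0.348980
Call price V = S·N(d₁) − K·e^{−rT}·N(d₂) = 27.255629 − 21.778879 = 5.476750
φ(d₁) = (1/√(2π))·e^{−d₁²/2} = 0.397777
Γ = φ(d₁) / (S·σ·√T) = 0.021991

price = 5.476750
Γ = 0.021991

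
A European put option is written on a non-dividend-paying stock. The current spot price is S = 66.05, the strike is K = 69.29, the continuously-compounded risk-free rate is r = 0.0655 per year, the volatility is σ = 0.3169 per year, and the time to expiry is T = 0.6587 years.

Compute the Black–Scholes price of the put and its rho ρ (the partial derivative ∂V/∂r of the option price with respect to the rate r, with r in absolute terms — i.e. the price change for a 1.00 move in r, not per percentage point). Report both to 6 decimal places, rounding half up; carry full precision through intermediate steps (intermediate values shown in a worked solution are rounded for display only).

price = 6.932793
ρ = -24.412122

σ√T = 0.3169·√0.6587 = 0.257197
d₁ = (ln(S/K) + (r+σ²/2)T) / (σ√T) = (ln(66.05/69.29) + (0.0655+0.3169²/2)·0.6587) / 0.257197 = (-0.047889 + 0.076220) / 0.257197 = 0.110155
d₂ = d₁ − σ√T = 0.110155 − 0.257197 = -0.147042
e^{−rT} = e^{−0.0655·0.6587} = 0.957773
N(−d₁) = 0.456143,  N(−d₂) = 0.558451
Put price V = K·e^{−rT}·N(−d₂) − S·N(−d₁) = 37.061062 − 30.128269 = 6.932793
ρ = −K·T·e^{−rT}·N(−d₂) = -24.412122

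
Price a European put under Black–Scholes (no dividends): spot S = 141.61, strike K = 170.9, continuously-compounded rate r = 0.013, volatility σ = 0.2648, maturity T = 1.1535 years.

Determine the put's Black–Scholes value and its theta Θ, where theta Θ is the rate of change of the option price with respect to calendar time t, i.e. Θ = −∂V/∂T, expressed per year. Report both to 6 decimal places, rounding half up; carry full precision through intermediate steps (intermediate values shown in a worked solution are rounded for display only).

σ√T = 0.2648·√1.1535 = 0.284398
d₁ = (ln(S/K) + (r+σ²/2)T) / (σ√T) = (ln(141.61/170.9) + (0.013+0.2648²/2)·1.1535) / 0.284398 = (-0.188002 + 0.055437) / 0.284398 = -0.466125
d₂ = d₁ − σ√T = -0.466125 − 0.284398 = -0.750523
e^{−rT} = e^{−0.013·1.1535} = 0.985116
N(−d₁) = 0.679437,  N(−d₂) = 0.773530
Put price V = K·e^{−rT}·N(−d₂) − S·N(−d₁) = 130.228751 − 96.215079 = 34.013672
φ(d₁) = (1/√(2π))·e^{−d₁²/2} = 0.357874
Θ = −S·φ(d₁)·σ/(2√T) + r·K·e^{−rT}·N(−d₂) = −6.247453 + 1.692974 = -4.554480

price = 34.013672
Θ = -4.554480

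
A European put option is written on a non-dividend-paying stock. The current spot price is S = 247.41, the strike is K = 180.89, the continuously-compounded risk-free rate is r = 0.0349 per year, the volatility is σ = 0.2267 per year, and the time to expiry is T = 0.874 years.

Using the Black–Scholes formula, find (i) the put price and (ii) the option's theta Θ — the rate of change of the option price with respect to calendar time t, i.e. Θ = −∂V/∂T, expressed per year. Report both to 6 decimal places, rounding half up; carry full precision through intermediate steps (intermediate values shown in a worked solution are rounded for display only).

σ√T = 0.2267·√0.874 = 0.211937
d₁ = (ln(S/K) + (r+σ²/2)T) / (σ√T) = (ln(247.41/180.89) + (0.0349+0.2267²/2)·0.874) / 0.211937 = (0.313158 + 0.052961) / 0.211937 = 1.727488
d₂ = d₁ − σ√T = 1.727488 − 0.211937 = 1.515551
e^{−rT} = e^{−0.0349·0.874} = 0.969958
N(−d₁) = 0.042040,  N(−d₂) = 0.064816
Put price V = K·e^{−rT}·N(−d₂) − S·N(−d₁) = 11.372416 − 10.401118 = 0.971298
φ(d₁) = (1/√(2π))·e^{−d₁²/2} = 0.089721
Θ = −S·φ(d₁)·σ/(2√T) + r·K·e^{−rT}·N(−d₂) = −2.691404 + 0.396897 = -2.294507

price = 0.971298
Θ = -2.294507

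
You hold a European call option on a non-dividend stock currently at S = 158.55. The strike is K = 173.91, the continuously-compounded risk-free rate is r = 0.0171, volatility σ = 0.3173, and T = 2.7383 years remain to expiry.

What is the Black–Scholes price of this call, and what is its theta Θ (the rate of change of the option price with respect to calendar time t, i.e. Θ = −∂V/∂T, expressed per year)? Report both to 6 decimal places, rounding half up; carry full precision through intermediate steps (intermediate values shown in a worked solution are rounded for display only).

σ√T = 0.3173·√2.7383 = 0.525062
d₁ = (ln(S/K) + (r+σ²/2)T) / (σ√T) = (ln(158.55/173.91) + (0.0171+0.3173²/2)·2.7383) / 0.525062 = (-0.092468 + 0.184670) / 0.525062 = 0.175602
d₂ = d₁ − σ√T = 0.175602 − 0.525062 = -0.349460
e^{−rT} = e^{−0.0171·2.7383} = 0.954254
N(d₁) = 0.569697,  N(d₂) = 0.363372
Call price V = S·N(d₁) − K·e^{−rT}·N(d₂) = 90.325424 − 60.303193 = 30.022231
φ(d₁) = (1/√(2π))·e^{−d₁²/2} = 0.392839
Θ = −S·φ(d₁)·σ/(2√T) − r·K·e^{−rT}·N(d₂) = −5.971451 − 1.031185 = -7.002636

price = 30.022231
Θ = -7.002636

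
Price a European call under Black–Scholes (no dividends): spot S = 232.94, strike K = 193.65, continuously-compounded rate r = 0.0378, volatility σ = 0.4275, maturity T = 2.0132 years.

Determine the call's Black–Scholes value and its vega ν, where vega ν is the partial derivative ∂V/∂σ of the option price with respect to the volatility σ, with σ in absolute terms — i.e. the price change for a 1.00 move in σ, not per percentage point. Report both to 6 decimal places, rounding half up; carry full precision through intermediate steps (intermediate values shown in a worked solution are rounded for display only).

price = 80.191513
ν = 100.770790

σ√T = 0.4275·√2.0132 = 0.606568
d₁ = (ln(S/K) + (r+σ²/2)T) / (σ√T) = (ln(232.94/193.65) + (0.0378+0.4275²/2)·2.0132) / 0.606568 = (0.184729 + 0.260061) / 0.606568 = 0.733289
d₂ = d₁ − σ√T = 0.733289 − 0.606568 = 0.126721
e^{−rT} = e^{−0.0378·2.0132} = 0.926724
N(d₁) = 0.768309,  N(d₂) = 0.550419
Call price V = S·N(d₁) − K·e^{−rT}·N(d₂) = 178.969898 − 98.778385 = 80.191513
φ(d₁) = (1/√(2π))·e^{−d₁²/2} = 0.304893
ν = S·φ(d₁)·√T = 100.770790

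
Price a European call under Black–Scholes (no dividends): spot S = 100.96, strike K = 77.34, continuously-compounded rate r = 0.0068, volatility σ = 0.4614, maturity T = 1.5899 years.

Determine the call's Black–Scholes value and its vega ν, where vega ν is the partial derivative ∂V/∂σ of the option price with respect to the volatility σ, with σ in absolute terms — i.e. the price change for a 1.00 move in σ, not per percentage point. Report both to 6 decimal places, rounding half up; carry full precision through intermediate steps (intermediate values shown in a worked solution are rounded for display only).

price = 34.718015
ν = 37.827591

σ√T = 0.4614·√1.5899 = 0.581785
d₁ = (ln(S/K) + (r+σ²/2)T) / (σ√T) = (ln(100.96/77.34) + (0.0068+0.4614²/2)·1.5899) / 0.581785 = (0.266513 + 0.180048) / 0.581785 = 0.767571
d₂ = d₁ − σ√T = 0.767571 − 0.581785 = 0.185786
e^{−rT} = e^{−0.0068·1.5899} = 0.989247
N(d₁) = 0.778629,  N(d₂) = 0.573694
Call price V = S·N(d₁) − K·e^{−rT}·N(d₂) = 78.610381 − 43.892366 = 34.718015
φ(d₁) = (1/√(2π))·e^{−d₁²/2} = 0.297149
ν = S·φ(d₁)·√T = 37.827591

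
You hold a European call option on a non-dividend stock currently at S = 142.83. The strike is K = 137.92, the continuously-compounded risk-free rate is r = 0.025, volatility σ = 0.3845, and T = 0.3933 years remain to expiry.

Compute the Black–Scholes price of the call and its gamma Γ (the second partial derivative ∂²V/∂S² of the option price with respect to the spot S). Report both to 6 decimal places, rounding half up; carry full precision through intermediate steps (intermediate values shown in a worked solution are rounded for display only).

σ√T = 0.3845·√0.3933 = 0.241134
d₁ = (ln(S/K) + (r+σ²/2)T) / (σ√T) = (ln(142.83/137.92) + (0.025+0.3845²/2)·0.3933) / 0.241134 = (0.034981 + 0.038905) / 0.241134 = 0.306413
d₂ = d₁ − σ√T = 0.306413 − 0.241134 = 0.065279
e^{−rT} = e^{−0.025·0.3933} = 0.990216
N(d₁) = 0.620355,  N(d₂) = 0.526024
Call price V = S·N(d₁) − K·e^{−rT}·N(d₂) = 88.605294 − 71.839403 = 16.765891
φ(d₁) = (1/√(2π))·e^{−d₁²/2} = 0.380647
Γ = φ(d₁) / (S·σ·√T) = 0.011052

price = 16.765891
Γ = 0.011052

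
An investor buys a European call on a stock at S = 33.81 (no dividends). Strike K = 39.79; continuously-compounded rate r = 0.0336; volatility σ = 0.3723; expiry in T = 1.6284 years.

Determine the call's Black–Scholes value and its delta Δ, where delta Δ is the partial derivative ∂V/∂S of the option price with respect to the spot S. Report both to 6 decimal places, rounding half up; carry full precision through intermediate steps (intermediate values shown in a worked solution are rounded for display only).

price = 4.949829
Δ = 0.503954

σ√T = 0.3723·√1.6284 = 0.475087
d₁ = (ln(S/K) + (r+σ²/2)T) / (σ√T) = (ln(33.81/39.79) + (0.0336+0.3723²/2)·1.6284) / 0.475087 = (-0.162859 + 0.167568) / 0.475087 = 0.009912
d₂ = d₁ − σ√T = 0.009912 − 0.475087 = -0.465175
e^{−rT} = e^{−0.0336·1.6284} = 0.946756
N(d₁) = 0.503954,  N(d₂) = 0.320903
Call price V = S·N(d₁) − K·e^{−rT}·N(d₂) = 17.038699 − 12.088870 = 4.949829
Δ = N(d₁) = 0.503954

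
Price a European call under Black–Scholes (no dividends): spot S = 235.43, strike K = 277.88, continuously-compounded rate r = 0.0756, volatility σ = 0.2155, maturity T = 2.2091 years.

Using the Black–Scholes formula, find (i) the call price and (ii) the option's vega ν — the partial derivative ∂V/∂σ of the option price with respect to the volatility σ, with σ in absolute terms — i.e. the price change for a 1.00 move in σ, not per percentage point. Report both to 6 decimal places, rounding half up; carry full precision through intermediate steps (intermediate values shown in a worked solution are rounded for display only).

price = 30.082029
ν = 137.733449

σ√T = 0.2155·√2.2091 = 0.320299
d₁ = (ln(S/K) + (r+σ²/2)T) / (σ√T) = (ln(235.43/277.88) + (0.0756+0.2155²/2)·2.2091) / 0.320299 = (-0.165776 + 0.218304) / 0.320299 = 0.163996
d₂ = d₁ − σ√T = 0.163996 − 0.320299 = -0.156302
e^{−rT} = e^{−0.0756·2.2091} = 0.846193
N(d₁) = 0.565133,  N(d₂) = 0.437897
Call price V = S·N(d₁) − K·e^{−rT}·N(d₂) = 133.049263 − 102.967234 = 30.082029
φ(d₁) = (1/√(2π))·e^{−d₁²/2} = 0.393613
ν = S·φ(d₁)·√T = 137.733449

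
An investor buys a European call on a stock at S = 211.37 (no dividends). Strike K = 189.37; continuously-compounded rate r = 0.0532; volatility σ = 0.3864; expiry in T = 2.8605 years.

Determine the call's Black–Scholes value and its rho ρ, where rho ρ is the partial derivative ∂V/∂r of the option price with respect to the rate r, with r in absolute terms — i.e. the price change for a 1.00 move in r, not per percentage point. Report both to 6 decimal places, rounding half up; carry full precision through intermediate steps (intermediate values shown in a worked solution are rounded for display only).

σ√T = 0.3864·√2.8605 = 0.653519
d₁ = (ln(S/K) + (r+σ²/2)T) / (σ√T) = (ln(211.37/189.37) + (0.0532+0.3864²/2)·2.8605) / 0.653519 = (0.109907 + 0.365722) / 0.653519 = 0.727798
d₂ = d₁ − σ√T = 0.727798 − 0.653519 = 0.074279
e^{−rT} = e^{−0.0532·2.8605} = 0.858835
N(d₁) = 0.766631,  N(d₂) = 0.529606
Call price V = S·N(d₁) − K·e^{−rT}·N(d₂) = 162.042845 − 86.133781 = 75.909065
ρ = K·T·e^{−rT}·N(d₂) = 246.385679

price = 75.909065
ρ = 246.385679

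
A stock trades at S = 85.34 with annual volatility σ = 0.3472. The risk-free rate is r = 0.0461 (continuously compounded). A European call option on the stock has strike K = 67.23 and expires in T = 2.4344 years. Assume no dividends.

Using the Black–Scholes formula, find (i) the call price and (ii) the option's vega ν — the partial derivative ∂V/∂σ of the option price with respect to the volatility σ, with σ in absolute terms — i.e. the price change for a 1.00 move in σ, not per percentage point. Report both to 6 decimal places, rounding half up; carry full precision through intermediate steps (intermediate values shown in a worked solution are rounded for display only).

price = 31.178866
ν = 34.844211

σ√T = 0.3472·√2.4344 = 0.541721
d₁ = (ln(S/K) + (r+σ²/2)T) / (σ√T) = (ln(85.34/67.23) + (0.0461+0.3472²/2)·2.4344) / 0.541721 = (0.238524 + 0.258957) / 0.541721 = 0.918333
d₂ = d₁ − σ√T = 0.918333 − 0.541721 = 0.376612
e^{−rT} = e^{−0.0461·2.4344} = 0.893842
N(d₁) = 0.820778,  N(d₂) = 0.646769
Call price V = S·N(d₁) − K·e^{−rT}·N(d₂) = 70.045174 − 38.866308 = 31.178866
φ(d₁) = (1/√(2π))·e^{−d₁²/2} = 0.261687
ν = S·φ(d₁)·√T = 34.844211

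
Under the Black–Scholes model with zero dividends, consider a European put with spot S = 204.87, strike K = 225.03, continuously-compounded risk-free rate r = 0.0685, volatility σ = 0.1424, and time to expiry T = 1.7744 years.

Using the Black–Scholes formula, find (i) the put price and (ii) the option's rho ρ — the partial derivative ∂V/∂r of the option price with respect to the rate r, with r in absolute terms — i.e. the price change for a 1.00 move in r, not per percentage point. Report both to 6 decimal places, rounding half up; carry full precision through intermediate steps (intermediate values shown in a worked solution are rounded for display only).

price = 12.633253
ρ = -169.588190

σ√T = 0.1424·√1.7744 = 0.189686
d₁ = (ln(S/K) + (r+σ²/2)T) / (σ√T) = (ln(204.87/225.03) + (0.0685+0.1424²/2)·1.7744) / 0.189686 = (-0.093858 + 0.139537) / 0.189686 = 0.240812
d₂ = d₁ − σ√T = 0.240812 − 0.189686 = 0.051126
e^{−rT} = e^{−0.0685·1.7744} = 0.885550
N(−d₁) = 0.404850,  N(−d₂) = 0.479613
Put price V = K·e^{−rT}·N(−d₂) − S·N(−d₁) = 95.574949 − 82.941697 = 12.633253
ρ = −K·T·e^{−rT}·N(−d₂) = -169.588190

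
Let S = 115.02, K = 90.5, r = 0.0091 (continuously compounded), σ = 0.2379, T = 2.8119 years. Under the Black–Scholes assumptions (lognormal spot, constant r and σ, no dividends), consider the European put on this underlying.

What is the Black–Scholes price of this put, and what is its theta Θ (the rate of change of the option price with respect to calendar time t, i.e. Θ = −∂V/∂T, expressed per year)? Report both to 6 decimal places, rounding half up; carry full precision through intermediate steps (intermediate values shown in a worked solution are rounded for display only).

price = 6.021099
Θ = -1.982399

σ√T = 0.2379·√2.8119 = 0.398928
d₁ = (ln(S/K) + (r+σ²/2)T) / (σ√T) = (ln(115.02/90.5) + (0.0091+0.2379²/2)·2.8119) / 0.398928 = (0.239756 + 0.105160) / 0.398928 = 0.864608
d₂ = d₁ − σ√T = 0.864608 − 0.398928 = 0.465680
e^{−rT} = e^{−0.0091·2.8119} = 0.974736
N(−d₁) = 0.193627,  N(−d₂) = 0.320722
Put price V = K·e^{−rT}·N(−d₂) − S·N(−d₁) = 28.292078 − 22.270980 = 6.021099
φ(d₁) = (1/√(2π))·e^{−d₁²/2} = 0.274525
Θ = −S·φ(d₁)·σ/(2√T) + r·K·e^{−rT}·N(−d₂) = −2.239857 + 0.257458 = -1.982399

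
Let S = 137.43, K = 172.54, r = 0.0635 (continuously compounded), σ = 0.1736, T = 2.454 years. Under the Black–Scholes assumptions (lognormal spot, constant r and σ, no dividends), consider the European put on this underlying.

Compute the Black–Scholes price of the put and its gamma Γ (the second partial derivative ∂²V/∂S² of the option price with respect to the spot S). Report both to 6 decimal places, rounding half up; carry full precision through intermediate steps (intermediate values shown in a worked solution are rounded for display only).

σ√T = 0.1736·√2.454 = 0.271949
d₁ = (ln(S/K) + (r+σ²/2)T) / (σ√T) = (ln(137.43/172.54) + (0.0635+0.1736²/2)·2.454) / 0.271949 = (-0.227514 + 0.192807) / 0.271949 = -0.127625
d₂ = d₁ − σ√T = -0.127625 − 0.271949 = -0.399573
e^{−rT} = e^{−0.0635·2.454} = 0.855706
N(−d₁) = 0.550777,  N(−d₂) = 0.655265
Put price V = K·e^{−rT}·N(−d₂) − S·N(−d₁) = 96.745510 − 75.693279 = 21.052231
φ(d₁) = (1/√(2π))·e^{−d₁²/2} = 0.395706
Γ = φ(d₁) / (S·σ·√T) = 0.010588

price = 21.052231
Γ = 0.010588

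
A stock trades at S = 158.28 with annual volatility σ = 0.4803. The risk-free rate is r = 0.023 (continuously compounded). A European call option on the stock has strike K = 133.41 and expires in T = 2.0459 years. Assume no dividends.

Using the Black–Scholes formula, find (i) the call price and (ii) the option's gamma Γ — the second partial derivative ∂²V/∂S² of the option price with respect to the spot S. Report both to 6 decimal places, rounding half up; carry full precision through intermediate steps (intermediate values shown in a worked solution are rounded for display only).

σ√T = 0.4803·√2.0459 = 0.686997
d₁ = (ln(S/K) + (r+σ²/2)T) / (σ√T) = (ln(158.28/133.41) + (0.023+0.4803²/2)·2.0459) / 0.686997 = (0.170939 + 0.283038) / 0.686997 = 0.660813
d₂ = d₁ − σ√T = 0.660813 − 0.686997 = -0.026184
e^{−rT} = e^{−0.023·2.0459} = 0.954034
N(d₁) = 0.745634,  N(d₂) = 0.489555
Call price V = S·N(d₁) − K·e^{−rT}·N(d₂) = 118.018938 − 62.309489 = 55.709450
φ(d₁) = (1/√(2π))·e^{−d₁²/2} = 0.320692
Γ = φ(d₁) / (S·σ·√T) = 0.002949

price = 55.709450
Γ = 0.002949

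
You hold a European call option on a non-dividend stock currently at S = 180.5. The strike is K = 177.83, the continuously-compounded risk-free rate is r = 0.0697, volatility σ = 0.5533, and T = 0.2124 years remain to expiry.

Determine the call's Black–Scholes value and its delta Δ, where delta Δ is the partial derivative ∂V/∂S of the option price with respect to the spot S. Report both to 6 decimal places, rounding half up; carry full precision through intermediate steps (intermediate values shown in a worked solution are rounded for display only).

price = 20.807852
Δ = 0.596384

σ√T = 0.5533·√0.2124 = 0.254999
d₁ = (ln(S/K) + (r+σ²/2)T) / (σ√T) = (ln(180.5/177.83) + (0.0697+0.5533²/2)·0.2124) / 0.254999 = (0.014903 + 0.047316) / 0.254999 = 0.243998
d₂ = d₁ − σ√T = 0.243998 − 0.254999 = -0.011001
e^{−rT} = e^{−0.0697·0.2124} = 0.985305
N(d₁) = 0.596384,  N(d₂) = 0.495611
Call price V = S·N(d₁) − K·e^{−rT}·N(d₂) = 107.647283 − 86.839431 = 20.807852
Δ = N(d₁) = 0.596384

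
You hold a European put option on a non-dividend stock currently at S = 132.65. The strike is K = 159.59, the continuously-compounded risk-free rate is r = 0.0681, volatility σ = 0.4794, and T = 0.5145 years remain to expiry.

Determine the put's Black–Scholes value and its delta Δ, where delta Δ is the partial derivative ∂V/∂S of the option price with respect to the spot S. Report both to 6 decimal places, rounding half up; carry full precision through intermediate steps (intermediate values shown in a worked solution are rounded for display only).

price = 32.101922
Δ = -0.604058

σ√T = 0.4794·√0.5145 = 0.343867
d₁ = (ln(S/K) + (r+σ²/2)T) / (σ√T) = (ln(132.65/159.59) + (0.0681+0.4794²/2)·0.5145) / 0.343867 = (-0.184894 + 0.094160) / 0.343867 = -0.263864
d₂ = d₁ − σ√T = -0.263864 − 0.343867 = -0.607731
e^{−rT} = e^{−0.0681·0.5145} = 0.965569
N(−d₁) = 0.604058,  N(−d₂) = 0.728317
Put price V = K·e^{−rT}·N(−d₂) − S·N(−d₁) = 112.230170 − 80.128248 = 32.101922
Δ = −N(−d₁) = -0.604058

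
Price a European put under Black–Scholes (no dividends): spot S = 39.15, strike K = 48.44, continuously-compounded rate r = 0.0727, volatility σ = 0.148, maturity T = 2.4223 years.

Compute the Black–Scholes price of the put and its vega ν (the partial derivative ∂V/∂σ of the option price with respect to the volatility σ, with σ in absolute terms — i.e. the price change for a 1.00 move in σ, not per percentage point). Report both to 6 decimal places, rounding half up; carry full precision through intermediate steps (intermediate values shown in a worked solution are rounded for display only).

price = 4.437719
ν = 24.284100

σ√T = 0.148·√2.4223 = 0.230343
d₁ = (ln(S/K) + (r+σ²/2)T) / (σ√T) = (ln(39.15/48.44) + (0.0727+0.148²/2)·2.4223) / 0.230343 = (-0.212925 + 0.202630) / 0.230343 = -0.044695
d₂ = d₁ − σ√T = -0.044695 − 0.230343 = -0.275039
e^{−rT} = e^{−0.0727·2.4223} = 0.838533
N(−d₁) = 0.517825,  N(−d₂) = 0.608357
Put price V = K·e^{−rT}·N(−d₂) − S·N(−d₁) = 24.710564 − 20.272845 = 4.437719
φ(d₁) = (1/√(2π))·e^{−d₁²/2} = 0.398544
ν = S·φ(d₁)·√T = 24.284100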